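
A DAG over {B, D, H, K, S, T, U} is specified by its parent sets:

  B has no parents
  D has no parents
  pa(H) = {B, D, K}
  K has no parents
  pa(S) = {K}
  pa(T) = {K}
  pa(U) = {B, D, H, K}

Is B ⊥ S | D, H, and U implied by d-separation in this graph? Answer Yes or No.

No

Enumerating the 6 paths from B to S and testing each for blocking by {D, H, U}:
Path 1: B → H ← D → U ← K → S
  D is a fork here and D is conditioned on, so the path is blocked at D.
Path 2: B → H → U ← K → S
  H is a chain here and H is conditioned on, so the path is blocked at H.
Path 3: B → H ← K → S
  H is a collider and H is conditioned on, which opens it; K is a fork and K is not conditioned on — no node blocks this path, so it is active.
Path 4: B → U ← D → H ← K → S
  D is a fork here and D is conditioned on, so the path is blocked at D.
Path 5: B → U ← H ← K → S
  H is a chain here and H is conditioned on, so the path is blocked at H.
Path 6: B → U ← K → S
  U is a collider and U is conditioned on, which opens it; K is a fork and K is not conditioned on — no node blocks this path, so it is active.
Because an active path exists, B and S are not d-separated.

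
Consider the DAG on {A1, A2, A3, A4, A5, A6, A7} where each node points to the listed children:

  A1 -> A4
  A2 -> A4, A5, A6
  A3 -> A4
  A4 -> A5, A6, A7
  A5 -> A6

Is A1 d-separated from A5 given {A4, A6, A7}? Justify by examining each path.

No — A1 and A5 are not d-separated given {A4, A6, A7}.

We examine all 5 paths between A1 and A5:
Path 1: A1 → A4 → A6 ← A5
  A4 is a chain here and A4 is conditioned on, so the path is blocked at A4.
Path 2: A1 → A4 → A6 ← A2 → A5
  A4 is a chain here and A4 is conditioned on, so the path is blocked at A4.
Path 3: A1 → A4 → A5
  A4 is a chain here and A4 is conditioned on, so the path is blocked at A4.
Path 4: A1 → A4 ← A2 → A6 ← A5
  A4 is a collider and A4 is conditioned on, which opens it; A2 is a fork and A2 is not conditioned on; A6 is a collider and A6 is conditioned on, which opens it — no node blocks this path, so it is active.
Path 5: A1 → A4 ← A2 → A5
  A4 is a collider and A4 is conditioned on, which opens it; A2 is a fork and A2 is not conditioned on — no node blocks this path, so it is active.
At least one path is unblocked, so d-separation fails.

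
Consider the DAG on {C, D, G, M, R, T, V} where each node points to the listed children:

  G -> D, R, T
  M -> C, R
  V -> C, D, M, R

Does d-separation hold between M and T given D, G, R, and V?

There are 6 undirected paths between M and T; checking each against the conditioning set {D, G, R, V}:
  1. M ← V → R ← G → T — V:fork[blocks]; R:collider[open]; G:fork[blocks] ⇒ blocked
  2. M ← V → D ← G → T — V:fork[blocks]; D:collider[open]; G:fork[blocks] ⇒ blocked
  3. M → R ← V → D ← G → T — R:collider[open]; V:fork[blocks]; D:collider[open]; G:fork[blocks] ⇒ blocked
  4. M → R ← G → T — R:collider[open]; G:fork[blocks] ⇒ blocked
  5. M → C ← V → R ← G → T — C:collider[blocks]; V:fork[blocks]; R:collider[open]; G:fork[blocks] ⇒ blocked
  6. M → C ← V → D ← G → T — C:collider[blocks]; V:fork[blocks]; D:collider[open]; G:fork[blocks] ⇒ blocked
Every path is blocked, so M and T are d-separated given {D, G, R, V}.

Yes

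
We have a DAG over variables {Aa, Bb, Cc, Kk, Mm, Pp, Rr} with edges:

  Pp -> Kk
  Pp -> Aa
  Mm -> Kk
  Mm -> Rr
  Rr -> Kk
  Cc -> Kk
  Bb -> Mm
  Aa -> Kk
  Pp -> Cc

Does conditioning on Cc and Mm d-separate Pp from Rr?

We examine all 6 paths between Pp and Rr:
Path 1: Pp → Kk ← Rr
  Kk is a collider here and neither Kk nor any of its descendants is conditioned on, so the collider stays closed — the path is blocked at Kk.
Path 2: Pp → Kk ← Mm → Rr
  Kk is a collider here and neither Kk nor any of its descendants is conditioned on, so the collider stays closed — the path is blocked at Kk.
Path 3: Pp → Cc → Kk ← Rr
  Cc is a chain here and Cc is conditioned on, so the path is blocked at Cc.
Path 4: Pp → Cc → Kk ← Mm → Rr
  Cc is a chain here and Cc is conditioned on, so the path is blocked at Cc.
Path 5: Pp → Aa → Kk ← Rr
  Kk is a collider here and neither Kk nor any of its descendants is conditioned on, so the collider stays closed — the path is blocked at Kk.
Path 6: Pp → Aa → Kk ← Mm → Rr
  Kk is a collider here and neither Kk nor any of its descendants is conditioned on, so the collider stays closed — the path is blocked at Kk.
Since every path is blocked, d-separation holds.

Yes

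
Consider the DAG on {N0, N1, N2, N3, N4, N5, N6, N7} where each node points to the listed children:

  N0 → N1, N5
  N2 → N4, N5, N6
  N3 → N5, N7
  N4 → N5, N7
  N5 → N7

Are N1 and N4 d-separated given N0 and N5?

We examine all 4 paths between N1 and N4:
Path 1: N1 ← N0 → N5 ← N4
  N0 is a fork here and N0 is conditioned on, so the path is blocked at N0.
Path 2: N1 ← N0 → N5 → N7 ← N4
  N0 is a fork here and N0 is conditioned on, so the path is blocked at N0.
Path 3: N1 ← N0 → N5 ← N2 → N4
  N0 is a fork here and N0 is conditioned on, so the path is blocked at N0.
Path 4: N1 ← N0 → N5 ← N3 → N7 ← N4
  N0 is a fork here and N0 is conditioned on, so the path is blocked at N0.
Since every path is blocked, d-separation holds.

Yes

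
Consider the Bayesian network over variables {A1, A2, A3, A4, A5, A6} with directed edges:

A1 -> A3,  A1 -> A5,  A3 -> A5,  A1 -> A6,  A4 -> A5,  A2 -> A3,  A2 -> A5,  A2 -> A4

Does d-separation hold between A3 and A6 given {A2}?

We examine all 4 paths between A3 and A6:
Path 1: A3 → A5 ← A1 → A6
  A5 is a collider here and neither A5 nor any of its descendants is conditioned on, so the collider stays closed — the path is blocked at A5.
Path 2: A3 ← A2 → A5 ← A1 → A6
  A2 is a fork here and A2 is conditioned on, so the path is blocked at A2.
Path 3: A3 ← A2 → A4 → A5 ← A1 → A6
  A2 is a fork here and A2 is conditioned on, so the path is blocked at A2.
Path 4: A3 ← A1 → A6
  A1 is a fork and A1 is not conditioned on — no node blocks this path, so it is active.
At least one path is unblocked, so d-separation fails.

No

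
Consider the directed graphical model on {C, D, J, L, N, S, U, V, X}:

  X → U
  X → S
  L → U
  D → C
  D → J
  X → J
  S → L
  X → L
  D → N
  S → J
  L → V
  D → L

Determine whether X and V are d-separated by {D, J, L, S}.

6 paths connect X and V; each must be blocked for d-separation to hold:
Path 1: X → J ← D → L → V
  D is a fork here and D is conditioned on, so the path is blocked at D.
Path 2: X → J ← S → L → V
  S is a fork here and S is conditioned on, so the path is blocked at S.
Path 3: X → L → V
  L is a chain here and L is conditioned on, so the path is blocked at L.
Path 4: X → U ← L → V
  U is a collider here and neither U nor any of its descendants is conditioned on, so the collider stays closed — the path is blocked at U.
Path 5: X → S → J ← D → L → V
  S is a chain here and S is conditioned on, so the path is blocked at S.
Path 6: X → S → L → V
  S is a chain here and S is conditioned on, so the path is blocked at S.
Since every path is blocked, d-separation holds.

Yes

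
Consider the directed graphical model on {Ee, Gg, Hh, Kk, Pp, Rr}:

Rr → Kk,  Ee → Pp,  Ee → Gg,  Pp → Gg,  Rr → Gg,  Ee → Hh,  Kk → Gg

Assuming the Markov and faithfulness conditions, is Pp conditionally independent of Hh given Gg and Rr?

Enumerating the 2 paths from Pp to Hh and testing each for blocking by {Gg, Rr}:
Path 1: Pp ← Ee → Hh
  Ee is a fork and Ee is not conditioned on — no node blocks this path, so it is active.
Path 2: Pp → Gg ← Ee → Hh
  Gg is a collider and Gg is conditioned on, which opens it; Ee is a fork and Ee is not conditioned on — no node blocks this path, so it is active.
Because an active path exists, Pp and Hh are not d-separated.

No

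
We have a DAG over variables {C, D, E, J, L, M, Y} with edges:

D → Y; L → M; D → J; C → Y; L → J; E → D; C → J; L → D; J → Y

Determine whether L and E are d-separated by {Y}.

No

There are 4 undirected paths between L and E; checking each against the conditioning set {Y}:
Path 1: L → J ← C → Y ← D ← E
  J is a collider and its descendant Y is conditioned on, which opens it; C is a fork and C is not conditioned on; Y is a collider and Y is conditioned on, which opens it; D is a chain and D is not conditioned on — no node blocks this path, so it is active.
Path 2: L → J → Y ← D ← E
  J is a chain and J is not conditioned on; Y is a collider and Y is conditioned on, which opens it; D is a chain and D is not conditioned on — no node blocks this path, so it is active.
Path 3: L → J ← D ← E
  J is a collider and its descendant Y is conditioned on, which opens it; D is a chain and D is not conditioned on — no node blocks this path, so it is active.
Path 4: L → D ← E
  D is a collider and its descendant Y is conditioned on, which opens it — no node blocks this path, so it is active.
At least one path is unblocked, so d-separation fails.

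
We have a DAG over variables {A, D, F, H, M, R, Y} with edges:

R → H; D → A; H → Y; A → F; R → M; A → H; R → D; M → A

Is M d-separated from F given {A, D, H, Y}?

There are 3 undirected paths between M and F; checking each against the conditioning set {A, D, H, Y}:
Path 1: M → A → F
  A is a chain here and A is conditioned on, so the path is blocked at A.
Path 2: M ← R → H ← A → F
  A is a fork here and A is conditioned on, so the path is blocked at A.
Path 3: M ← R → D → A → F
  D is a chain here and D is conditioned on, so the path is blocked at D.
Every path is blocked, so M and F are d-separated given {A, D, H, Y}.

Yes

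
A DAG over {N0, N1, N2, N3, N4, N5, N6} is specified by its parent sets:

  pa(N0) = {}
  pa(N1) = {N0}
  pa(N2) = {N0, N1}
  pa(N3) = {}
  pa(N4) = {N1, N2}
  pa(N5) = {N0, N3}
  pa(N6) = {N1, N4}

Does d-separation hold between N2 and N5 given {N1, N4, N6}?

No

There are 4 undirected paths between N2 and N5; checking each against the conditioning set {N1, N4, N6}:
  1. N2 → N4 → N6 ← N1 ← N0 → N5 — N4:chain[blocks]; N6:collider[open]; N1:chain[blocks]; N0:fork[open] ⇒ blocked
  2. N2 → N4 ← N1 ← N0 → N5 — N4:collider[open]; N1:chain[blocks]; N0:fork[open] ⇒ blocked
  3. N2 ← N0 → N5 — N0:fork[open] ⇒ active
  4. N2 ← N1 ← N0 → N5 — N1:chain[blocks]; N0:fork[open] ⇒ blocked
At least one path is unblocked, so d-separation fails.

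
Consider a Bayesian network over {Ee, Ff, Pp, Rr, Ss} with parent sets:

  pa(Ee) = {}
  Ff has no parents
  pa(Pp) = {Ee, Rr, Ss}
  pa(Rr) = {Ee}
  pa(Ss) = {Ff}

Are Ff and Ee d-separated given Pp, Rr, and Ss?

2 paths connect Ff and Ee; each must be blocked for d-separation to hold:
Path 1: Ff → Ss → Pp ← Ee
  Ss is a chain here and Ss is conditioned on, so the path is blocked at Ss.
Path 2: Ff → Ss → Pp ← Rr ← Ee
  Ss is a chain here and Ss is conditioned on, so the path is blocked at Ss.
All paths are blocked; Ff ⊥ Ee | {Pp, Rr, Ss} holds.

Yes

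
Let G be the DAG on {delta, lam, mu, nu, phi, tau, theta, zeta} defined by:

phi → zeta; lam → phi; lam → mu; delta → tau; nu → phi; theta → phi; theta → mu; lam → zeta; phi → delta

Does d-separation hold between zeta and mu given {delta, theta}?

4 paths connect zeta and mu; each must be blocked for d-separation to hold:
Path 1: zeta ← lam → phi ← theta → mu
  theta is a fork here and theta is conditioned on, so the path is blocked at theta.
Path 2: zeta ← lam → mu
  lam is a fork and lam is not conditioned on — no node blocks this path, so it is active.
Path 3: zeta ← phi ← lam → mu
  phi is a chain and phi is not conditioned on; lam is a fork and lam is not conditioned on — no node blocks this path, so it is active.
Path 4: zeta ← phi ← theta → mu
  theta is a fork here and theta is conditioned on, so the path is blocked at theta.
Since the path zeta ← lam → mu is active, zeta and mu are not d-separated given {delta, theta}.

No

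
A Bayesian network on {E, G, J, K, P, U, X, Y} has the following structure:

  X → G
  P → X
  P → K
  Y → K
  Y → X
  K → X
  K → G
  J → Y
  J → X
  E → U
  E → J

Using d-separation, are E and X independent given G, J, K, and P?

Yes — E and X are d-separated given {G, J, K, P}.

We examine all 5 paths between E and X:
Path 1: E → J → Y → X
  J is a chain here and J is conditioned on, so the path is blocked at J.
Path 2: E → J → Y → K → G ← X
  J is a chain here and J is conditioned on, so the path is blocked at J.
Path 3: E → J → Y → K ← P → X
  J is a chain here and J is conditioned on, so the path is blocked at J.
Path 4: E → J → Y → K → X
  J is a chain here and J is conditioned on, so the path is blocked at J.
Path 5: E → J → X
  J is a chain here and J is conditioned on, so the path is blocked at J.
All paths are blocked; E ⊥ X | {G, J, K, P} holds.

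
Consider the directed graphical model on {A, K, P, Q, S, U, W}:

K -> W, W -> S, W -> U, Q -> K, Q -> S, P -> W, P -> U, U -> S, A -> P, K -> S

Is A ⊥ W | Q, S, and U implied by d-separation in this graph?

No

Enumerating the 5 paths from A to W and testing each for blocking by {Q, S, U}:
Path 1: A → P → W
  P is a chain and P is not conditioned on — no node blocks this path, so it is active.
Path 2: A → P → U → S ← Q → K → W
  U is a chain here and U is conditioned on, so the path is blocked at U.
Path 3: A → P → U → S ← W
  U is a chain here and U is conditioned on, so the path is blocked at U.
Path 4: A → P → U → S ← K → W
  U is a chain here and U is conditioned on, so the path is blocked at U.
Path 5: A → P → U ← W
  P is a chain and P is not conditioned on; U is a collider and U is conditioned on, which opens it — no node blocks this path, so it is active.
Because an active path exists, A and W are not d-separated.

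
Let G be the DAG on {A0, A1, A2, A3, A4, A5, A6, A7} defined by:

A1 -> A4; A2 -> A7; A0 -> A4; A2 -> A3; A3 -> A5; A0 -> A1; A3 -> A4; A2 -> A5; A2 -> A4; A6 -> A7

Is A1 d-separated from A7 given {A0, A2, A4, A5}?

6 paths connect A1 and A7; each must be blocked for d-separation to hold:
Path 1: A1 ← A0 → A4 ← A3 → A5 ← A2 → A7
  A0 is a fork here and A0 is conditioned on, so the path is blocked at A0.
Path 2: A1 ← A0 → A4 ← A3 ← A2 → A7
  A0 is a fork here and A0 is conditioned on, so the path is blocked at A0.
Path 3: A1 ← A0 → A4 ← A2 → A7
  A0 is a fork here and A0 is conditioned on, so the path is blocked at A0.
Path 4: A1 → A4 ← A3 → A5 ← A2 → A7
  A2 is a fork here and A2 is conditioned on, so the path is blocked at A2.
Path 5: A1 → A4 ← A3 ← A2 → A7
  A2 is a fork here and A2 is conditioned on, so the path is blocked at A2.
Path 6: A1 → A4 ← A2 → A7
  A2 is a fork here and A2 is conditioned on, so the path is blocked at A2.
Since every path is blocked, d-separation holds.

Yes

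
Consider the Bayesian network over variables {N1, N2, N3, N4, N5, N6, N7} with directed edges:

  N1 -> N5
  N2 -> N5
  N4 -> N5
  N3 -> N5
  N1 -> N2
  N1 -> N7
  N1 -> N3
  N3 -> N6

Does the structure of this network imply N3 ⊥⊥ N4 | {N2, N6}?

Enumerating the 3 paths from N3 to N4 and testing each for blocking by {N2, N6}:
  1. N3 → N5 ← N4 — N5:collider[blocks] ⇒ blocked
  2. N3 ← N1 → N5 ← N4 — N1:fork[open]; N5:collider[blocks] ⇒ blocked
  3. N3 ← N1 → N2 → N5 ← N4 — N1:fork[open]; N2:chain[blocks]; N5:collider[blocks] ⇒ blocked
Every path is blocked, so N3 and N4 are d-separated given {N2, N6}.

Yes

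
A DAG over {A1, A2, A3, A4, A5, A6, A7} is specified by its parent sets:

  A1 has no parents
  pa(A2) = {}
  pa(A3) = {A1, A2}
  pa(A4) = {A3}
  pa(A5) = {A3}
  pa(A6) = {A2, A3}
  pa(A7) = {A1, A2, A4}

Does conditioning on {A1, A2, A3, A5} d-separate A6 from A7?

We examine all 6 paths between A6 and A7:
Path 1: A6 ← A3 → A4 → A7
  A3 is a fork here and A3 is conditioned on, so the path is blocked at A3.
Path 2: A6 ← A3 ← A1 → A7
  A3 is a chain here and A3 is conditioned on, so the path is blocked at A3.
Path 3: A6 ← A3 ← A2 → A7
  A3 is a chain here and A3 is conditioned on, so the path is blocked at A3.
Path 4: A6 ← A2 → A7
  A2 is a fork here and A2 is conditioned on, so the path is blocked at A2.
Path 5: A6 ← A2 → A3 → A4 → A7
  A2 is a fork here and A2 is conditioned on, so the path is blocked at A2.
Path 6: A6 ← A2 → A3 ← A1 → A7
  A2 is a fork here and A2 is conditioned on, so the path is blocked at A2.
Every path is blocked, so A6 and A7 are d-separated given {A1, A2, A3, A5}.

Yes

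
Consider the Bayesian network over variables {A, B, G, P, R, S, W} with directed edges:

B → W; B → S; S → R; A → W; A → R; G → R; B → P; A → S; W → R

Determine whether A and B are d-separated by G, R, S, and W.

We examine all 6 paths between A and B:
Path 1: A → S ← B
  S is a collider and S is conditioned on, which opens it — no node blocks this path, so it is active.
Path 2: A → S → R ← W ← B
  S is a chain here and S is conditioned on, so the path is blocked at S.
Path 3: A → R ← S ← B
  S is a chain here and S is conditioned on, so the path is blocked at S.
Path 4: A → R ← W ← B
  W is a chain here and W is conditioned on, so the path is blocked at W.
Path 5: A → W ← B
  W is a collider and W is conditioned on, which opens it — no node blocks this path, so it is active.
Path 6: A → W → R ← S ← B
  W is a chain here and W is conditioned on, so the path is blocked at W.
Because an active path exists, A and B are not d-separated.

No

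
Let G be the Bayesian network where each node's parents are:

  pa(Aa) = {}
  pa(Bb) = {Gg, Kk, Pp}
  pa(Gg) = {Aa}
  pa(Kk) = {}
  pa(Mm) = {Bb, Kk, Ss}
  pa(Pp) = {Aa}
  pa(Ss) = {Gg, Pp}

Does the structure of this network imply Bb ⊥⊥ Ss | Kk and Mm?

Enumerating the 6 paths from Bb to Ss and testing each for blocking by {Kk, Mm}:
  1. Bb ← Gg → Ss — Gg:fork[open] ⇒ active
  2. Bb ← Gg ← Aa → Pp → Ss — Gg:chain[open]; Aa:fork[open]; Pp:chain[open] ⇒ active
  3. Bb ← Pp → Ss — Pp:fork[open] ⇒ active
  4. Bb ← Pp ← Aa → Gg → Ss — Pp:chain[open]; Aa:fork[open]; Gg:chain[open] ⇒ active
  5. Bb → Mm ← Ss — Mm:collider[open] ⇒ active
  6. Bb ← Kk → Mm ← Ss — Kk:fork[blocks]; Mm:collider[open] ⇒ blocked
Because an active path exists, Bb and Ss are not d-separated.

No — Bb and Ss are not d-separated given {Kk, Mm}.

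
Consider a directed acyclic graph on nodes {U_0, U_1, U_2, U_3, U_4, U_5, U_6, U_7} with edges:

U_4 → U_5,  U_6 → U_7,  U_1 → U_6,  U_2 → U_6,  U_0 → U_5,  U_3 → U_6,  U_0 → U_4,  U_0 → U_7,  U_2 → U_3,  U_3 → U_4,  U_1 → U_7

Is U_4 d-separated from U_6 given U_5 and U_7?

Enumerating the 6 paths from U_4 to U_6 and testing each for blocking by {U_5, U_7}:
Path 1: U_4 ← U_0 → U_7 ← U_6
  U_0 is a fork and U_0 is not conditioned on; U_7 is a collider and U_7 is conditioned on, which opens it — no node blocks this path, so it is active.
Path 2: U_4 ← U_0 → U_7 ← U_1 → U_6
  U_0 is a fork and U_0 is not conditioned on; U_7 is a collider and U_7 is conditioned on, which opens it; U_1 is a fork and U_1 is not conditioned on — no node blocks this path, so it is active.
Path 3: U_4 → U_5 ← U_0 → U_7 ← U_6
  U_5 is a collider and U_5 is conditioned on, which opens it; U_0 is a fork and U_0 is not conditioned on; U_7 is a collider and U_7 is conditioned on, which opens it — no node blocks this path, so it is active.
Path 4: U_4 → U_5 ← U_0 → U_7 ← U_1 → U_6
  U_5 is a collider and U_5 is conditioned on, which opens it; U_0 is a fork and U_0 is not conditioned on; U_7 is a collider and U_7 is conditioned on, which opens it; U_1 is a fork and U_1 is not conditioned on — no node blocks this path, so it is active.
Path 5: U_4 ← U_3 → U_6
  U_3 is a fork and U_3 is not conditioned on — no node blocks this path, so it is active.
Path 6: U_4 ← U_3 ← U_2 → U_6
  U_3 is a chain and U_3 is not conditioned on; U_2 is a fork and U_2 is not conditioned on — no node blocks this path, so it is active.
Because an active path exists, U_4 and U_6 are not d-separated.

No — U_4 and U_6 are not d-separated given {U_5, U_7}.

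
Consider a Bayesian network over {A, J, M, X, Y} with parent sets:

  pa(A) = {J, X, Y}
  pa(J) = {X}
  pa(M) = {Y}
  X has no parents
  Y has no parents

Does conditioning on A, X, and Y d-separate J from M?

Yes

2 paths connect J and M; each must be blocked for d-separation to hold:
  1. J → A ← Y → M — A:collider[open]; Y:fork[blocks] ⇒ blocked
  2. J ← X → A ← Y → M — X:fork[blocks]; A:collider[open]; Y:fork[blocks] ⇒ blocked
Since every path is blocked, d-separation holds.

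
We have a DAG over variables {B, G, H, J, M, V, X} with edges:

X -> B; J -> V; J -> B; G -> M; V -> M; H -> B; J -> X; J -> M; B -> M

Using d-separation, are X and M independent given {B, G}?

No

6 paths connect X and M; each must be blocked for d-separation to hold:
  1. X ← J → V → M — J:fork[open]; V:chain[open] ⇒ active
  2. X ← J → M — J:fork[open] ⇒ active
  3. X ← J → B → M — J:fork[open]; B:chain[blocks] ⇒ blocked
  4. X → B ← J → V → M — B:collider[open]; J:fork[open]; V:chain[open] ⇒ active
  5. X → B ← J → M — B:collider[open]; J:fork[open] ⇒ active
  6. X → B → M — B:chain[blocks] ⇒ blocked
At least one path is unblocked, so d-separation fails.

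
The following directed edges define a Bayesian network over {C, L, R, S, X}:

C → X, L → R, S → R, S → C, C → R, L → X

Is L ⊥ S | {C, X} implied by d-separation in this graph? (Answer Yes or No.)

Yes

Enumerating the 4 paths from L to S and testing each for blocking by {C, X}:
Path 1: L → R ← C ← S
  R is a collider here and neither R nor any of its descendants is conditioned on, so the collider stays closed — the path is blocked at R.
Path 2: L → R ← S
  R is a collider here and neither R nor any of its descendants is conditioned on, so the collider stays closed — the path is blocked at R.
Path 3: L → X ← C ← S
  C is a chain here and C is conditioned on, so the path is blocked at C.
Path 4: L → X ← C → R ← S
  C is a fork here and C is conditioned on, so the path is blocked at C.
Every path is blocked, so L and S are d-separated given {C, X}.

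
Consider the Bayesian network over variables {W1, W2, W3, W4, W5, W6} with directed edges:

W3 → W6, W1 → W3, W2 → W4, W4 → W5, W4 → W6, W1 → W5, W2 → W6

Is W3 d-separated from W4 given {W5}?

There are 3 undirected paths between W3 and W4; checking each against the conditioning set {W5}:
  1. W3 → W6 ← W2 → W4 — W6:collider[blocks]; W2:fork[open] ⇒ blocked
  2. W3 → W6 ← W4 — W6:collider[blocks] ⇒ blocked
  3. W3 ← W1 → W5 ← W4 — W1:fork[open]; W5:collider[open] ⇒ active
Because an active path exists, W3 and W4 are not d-separated.

No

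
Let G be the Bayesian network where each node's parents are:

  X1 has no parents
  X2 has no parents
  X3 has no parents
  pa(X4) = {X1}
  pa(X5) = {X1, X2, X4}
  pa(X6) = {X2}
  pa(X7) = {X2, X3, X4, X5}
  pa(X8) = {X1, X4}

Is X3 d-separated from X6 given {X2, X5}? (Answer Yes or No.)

We examine all 5 paths between X3 and X6:
Path 1: X3 → X7 ← X5 ← X2 → X6
  X7 is a collider here and neither X7 nor any of its descendants is conditioned on, so the collider stays closed — the path is blocked at X7.
Path 2: X3 → X7 ← X2 → X6
  X7 is a collider here and neither X7 nor any of its descendants is conditioned on, so the collider stays closed — the path is blocked at X7.
Path 3: X3 → X7 ← X4 → X5 ← X2 → X6
  X7 is a collider here and neither X7 nor any of its descendants is conditioned on, so the collider stays closed — the path is blocked at X7.
Path 4: X3 → X7 ← X4 ← X1 → X5 ← X2 → X6
  X7 is a collider here and neither X7 nor any of its descendants is conditioned on, so the collider stays closed — the path is blocked at X7.
Path 5: X3 → X7 ← X4 → X8 ← X1 → X5 ← X2 → X6
  X7 is a collider here and neither X7 nor any of its descendants is conditioned on, so the collider stays closed — the path is blocked at X7.
All paths are blocked; X3 ⊥ X6 | {X2, X5} holds.

Yes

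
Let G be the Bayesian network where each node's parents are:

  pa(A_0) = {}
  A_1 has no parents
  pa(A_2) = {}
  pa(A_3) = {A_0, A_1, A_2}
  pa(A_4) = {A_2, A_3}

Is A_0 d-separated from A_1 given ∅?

Yes

The only undirected path from A_0 to A_1 is:
Path 1: A_0 → A_3 ← A_1
  A_3 is a collider here and neither A_3 nor any of its descendants is conditioned on, so the collider stays closed — the path is blocked at A_3.
All paths are blocked; A_0 ⊥ A_1 | ∅ holds.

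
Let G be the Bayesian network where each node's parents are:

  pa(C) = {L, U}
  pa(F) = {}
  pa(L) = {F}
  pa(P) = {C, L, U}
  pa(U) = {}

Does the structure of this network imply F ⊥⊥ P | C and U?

3 paths connect F and P; each must be blocked for d-separation to hold:
Path 1: F → L → P
  L is a chain and L is not conditioned on — no node blocks this path, so it is active.
Path 2: F → L → C → P
  C is a chain here and C is conditioned on, so the path is blocked at C.
Path 3: F → L → C ← U → P
  U is a fork here and U is conditioned on, so the path is blocked at U.
At least one path is unblocked, so d-separation fails.

No — F and P are not d-separated given {C, U}.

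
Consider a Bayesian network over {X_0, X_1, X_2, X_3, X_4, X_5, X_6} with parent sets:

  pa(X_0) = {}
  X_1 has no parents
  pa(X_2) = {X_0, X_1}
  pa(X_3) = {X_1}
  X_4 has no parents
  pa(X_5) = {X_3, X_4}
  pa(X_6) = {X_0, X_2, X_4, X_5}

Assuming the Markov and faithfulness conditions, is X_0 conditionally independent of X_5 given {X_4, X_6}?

We examine all 6 paths between X_0 and X_5:
Path 1: X_0 → X_6 ← X_5
  X_6 is a collider and X_6 is conditioned on, which opens it — no node blocks this path, so it is active.
Path 2: X_0 → X_6 ← X_4 → X_5
  X_4 is a fork here and X_4 is conditioned on, so the path is blocked at X_4.
Path 3: X_0 → X_6 ← X_2 ← X_1 → X_3 → X_5
  X_6 is a collider and X_6 is conditioned on, which opens it; X_2 is a chain and X_2 is not conditioned on; X_1 is a fork and X_1 is not conditioned on; X_3 is a chain and X_3 is not conditioned on — no node blocks this path, so it is active.
Path 4: X_0 → X_2 → X_6 ← X_5
  X_2 is a chain and X_2 is not conditioned on; X_6 is a collider and X_6 is conditioned on, which opens it — no node blocks this path, so it is active.
Path 5: X_0 → X_2 → X_6 ← X_4 → X_5
  X_4 is a fork here and X_4 is conditioned on, so the path is blocked at X_4.
Path 6: X_0 → X_2 ← X_1 → X_3 → X_5
  X_2 is a collider and its descendant X_6 is conditioned on, which opens it; X_1 is a fork and X_1 is not conditioned on; X_3 is a chain and X_3 is not conditioned on — no node blocks this path, so it is active.
Since the path X_0 → X_6 ← X_5 is active, X_0 and X_5 are not d-separated given {X_4, X_6}.

No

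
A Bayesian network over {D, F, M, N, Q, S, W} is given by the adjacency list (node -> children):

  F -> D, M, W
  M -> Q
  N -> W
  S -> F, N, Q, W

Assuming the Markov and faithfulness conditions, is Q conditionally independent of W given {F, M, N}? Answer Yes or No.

No

There are 6 undirected paths between Q and W; checking each against the conditioning set {F, M, N}:
Path 1: Q ← M ← F → W
  M is a chain here and M is conditioned on, so the path is blocked at M.
Path 2: Q ← M ← F ← S → N → W
  M is a chain here and M is conditioned on, so the path is blocked at M.
Path 3: Q ← M ← F ← S → W
  M is a chain here and M is conditioned on, so the path is blocked at M.
Path 4: Q ← S → F → W
  F is a chain here and F is conditioned on, so the path is blocked at F.
Path 5: Q ← S → N → W
  N is a chain here and N is conditioned on, so the path is blocked at N.
Path 6: Q ← S → W
  S is a fork and S is not conditioned on — no node blocks this path, so it is active.
Because an active path exists, Q and W are not d-separated.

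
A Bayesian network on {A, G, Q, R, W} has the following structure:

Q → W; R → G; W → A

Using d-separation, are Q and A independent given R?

There is one path between Q and A:
Path 1: Q → W → A
  W is a chain and W is not conditioned on — no node blocks this path, so it is active.
At least one path is unblocked, so d-separation fails.

No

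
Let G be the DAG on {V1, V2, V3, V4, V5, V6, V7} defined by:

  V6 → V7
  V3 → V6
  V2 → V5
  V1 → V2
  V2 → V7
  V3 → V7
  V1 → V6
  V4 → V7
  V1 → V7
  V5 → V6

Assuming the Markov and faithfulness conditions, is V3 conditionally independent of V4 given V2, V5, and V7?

No — V3 and V4 are not d-separated given {V2, V5, V7}.

There are 6 undirected paths between V3 and V4; checking each against the conditioning set {V2, V5, V7}:
  1. V3 → V6 ← V5 ← V2 ← V1 → V7 ← V4 — V6:collider[open]; V5:chain[blocks]; V2:chain[blocks]; V1:fork[open]; V7:collider[open] ⇒ blocked
  2. V3 → V6 ← V5 ← V2 → V7 ← V4 — V6:collider[open]; V5:chain[blocks]; V2:fork[blocks]; V7:collider[open] ⇒ blocked
  3. V3 → V6 ← V1 → V2 → V7 ← V4 — V6:collider[open]; V1:fork[open]; V2:chain[blocks]; V7:collider[open] ⇒ blocked
  4. V3 → V6 ← V1 → V7 ← V4 — V6:collider[open]; V1:fork[open]; V7:collider[open] ⇒ active
  5. V3 → V6 → V7 ← V4 — V6:chain[open]; V7:collider[open] ⇒ active
  6. V3 → V7 ← V4 — V7:collider[open] ⇒ active
At least one path is unblocked, so d-separation fails.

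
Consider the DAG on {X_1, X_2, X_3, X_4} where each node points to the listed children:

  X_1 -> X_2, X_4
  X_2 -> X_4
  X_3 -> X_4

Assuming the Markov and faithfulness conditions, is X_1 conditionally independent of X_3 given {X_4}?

No

There are 2 undirected paths between X_1 and X_3; checking each against the conditioning set {X_4}:
Path 1: X_1 → X_4 ← X_3
  X_4 is a collider and X_4 is conditioned on, which opens it — no node blocks this path, so it is active.
Path 2: X_1 → X_2 → X_4 ← X_3
  X_2 is a chain and X_2 is not conditioned on; X_4 is a collider and X_4 is conditioned on, which opens it — no node blocks this path, so it is active.
Because an active path exists, X_1 and X_3 are not d-separated.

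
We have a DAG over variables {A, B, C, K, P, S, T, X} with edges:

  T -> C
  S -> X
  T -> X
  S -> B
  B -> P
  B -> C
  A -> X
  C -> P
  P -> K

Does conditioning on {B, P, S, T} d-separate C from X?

Yes

There are 3 undirected paths between C and X; checking each against the conditioning set {B, P, S, T}:
Path 1: C → P ← B ← S → X
  B is a chain here and B is conditioned on, so the path is blocked at B.
Path 2: C ← T → X
  T is a fork here and T is conditioned on, so the path is blocked at T.
Path 3: C ← B ← S → X
  B is a chain here and B is conditioned on, so the path is blocked at B.
All paths are blocked; C ⊥ X | {B, P, S, T} holds.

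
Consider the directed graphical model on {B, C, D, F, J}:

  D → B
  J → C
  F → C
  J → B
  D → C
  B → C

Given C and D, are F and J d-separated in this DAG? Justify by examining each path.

No

There are 3 undirected paths between F and J; checking each against the conditioning set {C, D}:
  1. F → C ← J — C:collider[open] ⇒ active
  2. F → C ← B ← J — C:collider[open]; B:chain[open] ⇒ active
  3. F → C ← D → B ← J — C:collider[open]; D:fork[blocks]; B:collider[open] ⇒ blocked
At least one path is unblocked, so d-separation fails.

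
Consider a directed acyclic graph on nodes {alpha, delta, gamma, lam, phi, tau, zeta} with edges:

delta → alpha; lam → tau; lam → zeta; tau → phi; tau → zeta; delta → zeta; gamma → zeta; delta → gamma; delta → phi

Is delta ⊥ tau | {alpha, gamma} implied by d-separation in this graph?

Yes — delta and tau are d-separated given {alpha, gamma}.

5 paths connect delta and tau; each must be blocked for d-separation to hold:
  1. delta → zeta ← lam → tau — zeta:collider[blocks]; lam:fork[open] ⇒ blocked
  2. delta → zeta ← tau — zeta:collider[blocks] ⇒ blocked
  3. delta → phi ← tau — phi:collider[blocks] ⇒ blocked
  4. delta → gamma → zeta ← lam → tau — gamma:chain[blocks]; zeta:collider[blocks]; lam:fork[open] ⇒ blocked
  5. delta → gamma → zeta ← tau — gamma:chain[blocks]; zeta:collider[blocks] ⇒ blocked
All paths are blocked; delta ⊥ tau | {alpha, gamma} holds.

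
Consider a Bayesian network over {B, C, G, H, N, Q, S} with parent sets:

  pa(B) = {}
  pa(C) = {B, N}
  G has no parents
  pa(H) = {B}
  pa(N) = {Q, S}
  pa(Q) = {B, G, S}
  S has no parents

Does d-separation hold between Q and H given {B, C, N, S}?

Yes

There are 3 undirected paths between Q and H; checking each against the conditioning set {B, C, N, S}:
Path 1: Q → N → C ← B → H
  N is a chain here and N is conditioned on, so the path is blocked at N.
Path 2: Q ← S → N → C ← B → H
  S is a fork here and S is conditioned on, so the path is blocked at S.
Path 3: Q ← B → H
  B is a fork here and B is conditioned on, so the path is blocked at B.
Since every path is blocked, d-separation holds.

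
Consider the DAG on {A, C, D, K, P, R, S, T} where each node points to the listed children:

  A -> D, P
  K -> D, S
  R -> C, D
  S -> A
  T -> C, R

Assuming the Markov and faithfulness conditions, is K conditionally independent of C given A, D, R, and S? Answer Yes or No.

Yes

There are 4 undirected paths between K and C; checking each against the conditioning set {A, D, R, S}:
Path 1: K → S → A → D ← R ← T → C
  S is a chain here and S is conditioned on, so the path is blocked at S.
Path 2: K → S → A → D ← R → C
  S is a chain here and S is conditioned on, so the path is blocked at S.
Path 3: K → D ← R ← T → C
  R is a chain here and R is conditioned on, so the path is blocked at R.
Path 4: K → D ← R → C
  R is a fork here and R is conditioned on, so the path is blocked at R.
Every path is blocked, so K and C are d-separated given {A, D, R, S}.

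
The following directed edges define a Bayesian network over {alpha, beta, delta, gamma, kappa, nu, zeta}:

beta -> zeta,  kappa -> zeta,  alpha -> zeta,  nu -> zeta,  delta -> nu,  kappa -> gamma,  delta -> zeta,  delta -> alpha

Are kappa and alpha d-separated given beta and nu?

Enumerating the 3 paths from kappa to alpha and testing each for blocking by {beta, nu}:
Path 1: kappa → zeta ← alpha
  zeta is a collider here and neither zeta nor any of its descendants is conditioned on, so the collider stays closed — the path is blocked at zeta.
Path 2: kappa → zeta ← delta → alpha
  zeta is a collider here and neither zeta nor any of its descendants is conditioned on, so the collider stays closed — the path is blocked at zeta.
Path 3: kappa → zeta ← nu ← delta → alpha
  zeta is a collider here and neither zeta nor any of its descendants is conditioned on, so the collider stays closed — the path is blocked at zeta.
Every path is blocked, so kappa and alpha are d-separated given {beta, nu}.

Yes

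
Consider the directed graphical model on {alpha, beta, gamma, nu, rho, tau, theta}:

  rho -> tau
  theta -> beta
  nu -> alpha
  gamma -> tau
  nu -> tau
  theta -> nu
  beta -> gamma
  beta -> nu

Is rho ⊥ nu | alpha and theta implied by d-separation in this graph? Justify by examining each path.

Yes — rho and nu are d-separated given {alpha, theta}.

We examine all 3 paths between rho and nu:
Path 1: rho → tau ← nu
  tau is a collider here and neither tau nor any of its descendants is conditioned on, so the collider stays closed — the path is blocked at tau.
Path 2: rho → tau ← gamma ← beta ← theta → nu
  tau is a collider here and neither tau nor any of its descendants is conditioned on, so the collider stays closed — the path is blocked at tau.
Path 3: rho → tau ← gamma ← beta → nu
  tau is a collider here and neither tau nor any of its descendants is conditioned on, so the collider stays closed — the path is blocked at tau.
Every path is blocked, so rho and nu are d-separated given {alpha, theta}.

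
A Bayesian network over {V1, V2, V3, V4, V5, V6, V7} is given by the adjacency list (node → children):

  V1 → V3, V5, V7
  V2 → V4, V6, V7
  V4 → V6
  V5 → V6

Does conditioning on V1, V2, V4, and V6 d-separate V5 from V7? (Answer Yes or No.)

Yes — V5 and V7 are d-separated given {V1, V2, V4, V6}.

We examine all 3 paths between V5 and V7:
Path 1: V5 → V6 ← V2 → V7
  V2 is a fork here and V2 is conditioned on, so the path is blocked at V2.
Path 2: V5 → V6 ← V4 ← V2 → V7
  V4 is a chain here and V4 is conditioned on, so the path is blocked at V4.
Path 3: V5 ← V1 → V7
  V1 is a fork here and V1 is conditioned on, so the path is blocked at V1.
Since every path is blocked, d-separation holds.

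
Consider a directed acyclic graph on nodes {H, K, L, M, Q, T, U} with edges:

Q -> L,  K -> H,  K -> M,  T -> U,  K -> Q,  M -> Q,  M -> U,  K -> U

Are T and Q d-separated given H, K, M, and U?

Yes

4 paths connect T and Q; each must be blocked for d-separation to hold:
Path 1: T → U ← M → Q
  M is a fork here and M is conditioned on, so the path is blocked at M.
Path 2: T → U ← M ← K → Q
  M is a chain here and M is conditioned on, so the path is blocked at M.
Path 3: T → U ← K → M → Q
  K is a fork here and K is conditioned on, so the path is blocked at K.
Path 4: T → U ← K → Q
  K is a fork here and K is conditioned on, so the path is blocked at K.
Every path is blocked, so T and Q are d-separated given {H, K, M, U}.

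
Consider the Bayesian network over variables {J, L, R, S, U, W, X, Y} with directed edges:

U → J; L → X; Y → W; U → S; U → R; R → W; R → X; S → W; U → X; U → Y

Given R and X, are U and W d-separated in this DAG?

No

There are 4 undirected paths between U and W; checking each against the conditioning set {R, X}:
  1. U → S → W — S:chain[open] ⇒ active
  2. U → R → W — R:chain[blocks] ⇒ blocked
  3. U → X ← R → W — X:collider[open]; R:fork[blocks] ⇒ blocked
  4. U → Y → W — Y:chain[open] ⇒ active
At least one path is unblocked, so d-separation fails.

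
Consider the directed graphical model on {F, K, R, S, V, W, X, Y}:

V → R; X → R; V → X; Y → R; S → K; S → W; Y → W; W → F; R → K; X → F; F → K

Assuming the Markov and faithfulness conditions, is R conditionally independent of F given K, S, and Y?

6 paths connect R and F; each must be blocked for d-separation to hold:
Path 1: R ← X → F
  X is a fork and X is not conditioned on — no node blocks this path, so it is active.
Path 2: R ← Y → W ← S → K ← F
  Y is a fork here and Y is conditioned on, so the path is blocked at Y.
Path 3: R ← Y → W → F
  Y is a fork here and Y is conditioned on, so the path is blocked at Y.
Path 4: R → K ← S → W → F
  S is a fork here and S is conditioned on, so the path is blocked at S.
Path 5: R → K ← F
  K is a collider and K is conditioned on, which opens it — no node blocks this path, so it is active.
Path 6: R ← V → X → F
  V is a fork and V is not conditioned on; X is a chain and X is not conditioned on — no node blocks this path, so it is active.
Because an active path exists, R and F are not d-separated.

No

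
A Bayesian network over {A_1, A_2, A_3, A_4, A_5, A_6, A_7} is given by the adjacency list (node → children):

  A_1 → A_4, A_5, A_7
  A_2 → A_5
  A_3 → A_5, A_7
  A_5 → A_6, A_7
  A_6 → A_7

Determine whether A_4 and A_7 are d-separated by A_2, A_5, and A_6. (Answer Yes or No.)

Enumerating the 4 paths from A_4 to A_7 and testing each for blocking by {A_2, A_5, A_6}:
Path 1: A_4 ← A_1 → A_5 → A_6 → A_7
  A_5 is a chain here and A_5 is conditioned on, so the path is blocked at A_5.
Path 2: A_4 ← A_1 → A_5 → A_7
  A_5 is a chain here and A_5 is conditioned on, so the path is blocked at A_5.
Path 3: A_4 ← A_1 → A_5 ← A_3 → A_7
  A_1 is a fork and A_1 is not conditioned on; A_5 is a collider and A_5 is conditioned on, which opens it; A_3 is a fork and A_3 is not conditioned on — no node blocks this path, so it is active.
Path 4: A_4 ← A_1 → A_7
  A_1 is a fork and A_1 is not conditioned on — no node blocks this path, so it is active.
Since the path A_4 ← A_1 → A_5 ← A_3 → A_7 is active, A_4 and A_7 are not d-separated given {A_2, A_5, A_6}.

No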